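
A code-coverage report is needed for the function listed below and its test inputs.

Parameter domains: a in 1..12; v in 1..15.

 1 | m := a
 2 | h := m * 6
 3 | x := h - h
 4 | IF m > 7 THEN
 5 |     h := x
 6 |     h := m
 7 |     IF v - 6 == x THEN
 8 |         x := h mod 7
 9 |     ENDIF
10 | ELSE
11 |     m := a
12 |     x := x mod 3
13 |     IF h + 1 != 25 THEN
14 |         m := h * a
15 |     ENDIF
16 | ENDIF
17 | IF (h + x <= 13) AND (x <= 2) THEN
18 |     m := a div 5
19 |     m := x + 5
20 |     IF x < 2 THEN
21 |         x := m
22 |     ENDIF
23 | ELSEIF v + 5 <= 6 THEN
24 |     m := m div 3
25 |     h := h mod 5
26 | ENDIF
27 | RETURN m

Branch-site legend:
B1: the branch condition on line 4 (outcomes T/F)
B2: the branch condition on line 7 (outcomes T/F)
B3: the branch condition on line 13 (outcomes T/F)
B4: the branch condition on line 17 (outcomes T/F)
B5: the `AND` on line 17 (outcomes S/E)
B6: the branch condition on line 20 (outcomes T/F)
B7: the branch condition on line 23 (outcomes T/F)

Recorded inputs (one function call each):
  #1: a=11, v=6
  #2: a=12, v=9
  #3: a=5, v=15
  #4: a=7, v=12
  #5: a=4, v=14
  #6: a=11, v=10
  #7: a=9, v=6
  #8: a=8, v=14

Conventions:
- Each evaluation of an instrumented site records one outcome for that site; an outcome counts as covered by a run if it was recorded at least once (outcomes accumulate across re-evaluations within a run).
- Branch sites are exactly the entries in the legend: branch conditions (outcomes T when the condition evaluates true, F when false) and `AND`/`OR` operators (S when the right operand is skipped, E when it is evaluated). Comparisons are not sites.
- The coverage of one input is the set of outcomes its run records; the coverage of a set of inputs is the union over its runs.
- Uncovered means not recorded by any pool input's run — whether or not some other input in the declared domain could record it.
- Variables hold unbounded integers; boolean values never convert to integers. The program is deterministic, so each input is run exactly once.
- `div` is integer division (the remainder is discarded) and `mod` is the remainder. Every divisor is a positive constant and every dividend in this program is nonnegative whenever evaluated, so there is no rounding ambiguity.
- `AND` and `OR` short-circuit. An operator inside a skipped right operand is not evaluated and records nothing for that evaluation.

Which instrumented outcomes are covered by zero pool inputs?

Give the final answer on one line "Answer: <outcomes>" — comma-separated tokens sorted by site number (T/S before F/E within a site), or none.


run #1 (a=11, v=6) records B1=T, B2=T, B4=F, B5=S, B7=F
run #2 (a=12, v=9) records B1=T, B2=F, B4=T, B5=E, B6=T
run #3 (a=5, v=15) records B1=F, B3=T, B4=F, B5=S, B7=F
run #4 (a=7, v=12) records B1=F, B3=T, B4=F, B5=S, B7=F
run #5 (a=4, v=14) records B1=F, B3=F, B4=F, B5=S, B7=F
run #6 (a=11, v=10) records B1=T, B2=F, B4=T, B5=E, B6=T
run #7 (a=9, v=6) records B1=T, B2=T, B4=T, B5=E, B6=F
run #8 (a=8, v=14) records B1=T, B2=F, B4=T, B5=E, B6=T
union over the pool: B1=T, B1=F, B2=T, B2=F, B3=T, B3=F, B4=T, B4=F, B5=S, B5=E, B6=T, B6=F, B7=F
uncovered (1 of 14): B7=T
Answer: B7=T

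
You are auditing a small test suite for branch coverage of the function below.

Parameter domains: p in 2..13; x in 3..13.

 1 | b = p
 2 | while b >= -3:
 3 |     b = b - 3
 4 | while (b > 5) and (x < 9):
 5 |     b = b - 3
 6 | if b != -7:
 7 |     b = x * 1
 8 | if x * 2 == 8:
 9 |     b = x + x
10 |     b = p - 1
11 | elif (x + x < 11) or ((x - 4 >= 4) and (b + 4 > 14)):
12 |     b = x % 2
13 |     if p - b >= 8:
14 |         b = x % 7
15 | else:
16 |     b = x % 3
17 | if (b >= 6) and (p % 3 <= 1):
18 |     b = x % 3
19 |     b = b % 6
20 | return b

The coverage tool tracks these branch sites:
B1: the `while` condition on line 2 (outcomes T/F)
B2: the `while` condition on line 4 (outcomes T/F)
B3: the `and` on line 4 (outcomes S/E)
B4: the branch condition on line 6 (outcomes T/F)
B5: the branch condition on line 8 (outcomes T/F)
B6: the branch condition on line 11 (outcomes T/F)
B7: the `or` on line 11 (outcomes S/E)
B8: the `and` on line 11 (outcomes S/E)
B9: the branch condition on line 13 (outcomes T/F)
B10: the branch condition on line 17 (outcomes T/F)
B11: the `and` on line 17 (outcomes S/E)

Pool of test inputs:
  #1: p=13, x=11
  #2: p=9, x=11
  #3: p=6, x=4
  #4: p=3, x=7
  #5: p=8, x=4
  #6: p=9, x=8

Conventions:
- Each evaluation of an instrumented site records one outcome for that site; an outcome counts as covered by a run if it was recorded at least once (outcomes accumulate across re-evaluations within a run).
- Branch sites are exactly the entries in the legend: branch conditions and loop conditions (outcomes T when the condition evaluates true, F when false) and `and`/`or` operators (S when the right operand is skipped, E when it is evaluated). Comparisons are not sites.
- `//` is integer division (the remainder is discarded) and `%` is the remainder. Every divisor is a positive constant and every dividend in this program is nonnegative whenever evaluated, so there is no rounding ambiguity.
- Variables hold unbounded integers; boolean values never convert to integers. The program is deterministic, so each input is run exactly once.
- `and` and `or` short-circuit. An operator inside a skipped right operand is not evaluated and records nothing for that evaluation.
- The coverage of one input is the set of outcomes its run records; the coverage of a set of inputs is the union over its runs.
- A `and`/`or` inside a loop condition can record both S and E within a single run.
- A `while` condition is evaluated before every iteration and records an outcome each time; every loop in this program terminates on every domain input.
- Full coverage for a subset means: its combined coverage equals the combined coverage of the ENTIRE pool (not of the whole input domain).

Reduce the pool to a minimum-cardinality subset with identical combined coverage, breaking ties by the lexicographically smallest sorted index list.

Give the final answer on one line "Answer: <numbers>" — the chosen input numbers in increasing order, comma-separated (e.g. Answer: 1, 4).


input #1, p=13, x=11: outcomes B1=T, B1=F, B2=F, B3=S, B4=T, B5=F, B6=T, B7=E, B8=E, B9=T, B10=F, B11=S
input #2, p=9, x=11: outcomes B1=T, B1=F, B2=F, B3=S, B4=T, B5=F, B6=T, B7=E, B8=E, B9=T, B10=F, B11=S
input #3, p=6, x=4: outcomes B1=T, B1=F, B2=F, B3=S, B4=T, B5=T, B10=F, B11=S
input #4, p=3, x=7: outcomes B1=T, B1=F, B2=F, B3=S, B4=T, B5=F, B6=F, B7=E, B8=S, B10=F, B11=S
input #5, p=8, x=4: outcomes B1=T, B1=F, B2=F, B3=S, B4=T, B5=T, B10=F, B11=E
input #6, p=9, x=8: outcomes B1=T, B1=F, B2=F, B3=S, B4=T, B5=F, B6=F, B7=E, B8=E, B10=F, B11=S
pool-wide coverage (16 outcomes): B1=T, B1=F, B2=F, B3=S, B4=T, B5=T, B5=F, B6=T, B6=F, B7=E, B8=S, B8=E, B9=T, B10=F, B11=S, B11=E
size 1 is not enough: best union over all size-1 subsets is 12/16
size 2 is not enough: best union over all size-2 subsets is 14/16
at size 3, {1, 4, 5} reaches all 16 outcomes; every lexicographically earlier size-3 subset fails
Answer: 1, 4, 5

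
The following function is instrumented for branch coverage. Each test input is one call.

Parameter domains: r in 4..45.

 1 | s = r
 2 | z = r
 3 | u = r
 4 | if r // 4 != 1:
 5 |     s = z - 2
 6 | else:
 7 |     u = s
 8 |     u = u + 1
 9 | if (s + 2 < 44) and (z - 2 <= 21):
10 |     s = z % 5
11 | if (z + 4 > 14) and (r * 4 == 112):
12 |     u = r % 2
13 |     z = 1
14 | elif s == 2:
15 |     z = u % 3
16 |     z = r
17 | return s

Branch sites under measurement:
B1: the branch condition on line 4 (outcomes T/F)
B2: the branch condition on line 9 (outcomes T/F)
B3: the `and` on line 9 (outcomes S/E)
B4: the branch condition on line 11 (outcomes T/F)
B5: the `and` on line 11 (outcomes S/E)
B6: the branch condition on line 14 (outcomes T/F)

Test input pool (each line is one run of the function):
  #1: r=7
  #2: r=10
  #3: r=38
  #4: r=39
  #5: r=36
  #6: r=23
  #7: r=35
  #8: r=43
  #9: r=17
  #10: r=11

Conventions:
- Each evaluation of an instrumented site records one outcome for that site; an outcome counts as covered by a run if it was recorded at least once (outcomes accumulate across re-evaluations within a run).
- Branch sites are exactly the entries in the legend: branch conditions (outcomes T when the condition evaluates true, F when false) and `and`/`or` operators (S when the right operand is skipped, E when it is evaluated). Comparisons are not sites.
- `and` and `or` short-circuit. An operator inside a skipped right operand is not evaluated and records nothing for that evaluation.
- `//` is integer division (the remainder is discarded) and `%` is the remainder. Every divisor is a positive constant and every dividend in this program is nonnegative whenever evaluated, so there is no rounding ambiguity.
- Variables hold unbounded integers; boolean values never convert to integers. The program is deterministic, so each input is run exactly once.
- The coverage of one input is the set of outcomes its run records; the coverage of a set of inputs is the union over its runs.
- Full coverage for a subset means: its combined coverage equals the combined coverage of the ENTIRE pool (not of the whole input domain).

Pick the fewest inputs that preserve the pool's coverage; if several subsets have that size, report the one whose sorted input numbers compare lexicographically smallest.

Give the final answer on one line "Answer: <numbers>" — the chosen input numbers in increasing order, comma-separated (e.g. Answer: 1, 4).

run #1 (r=7) runs B1->F, B3->E, B2->T, B5->S, B4->F, B6->T; records B1=F, B2=T, B3=E, B4=F, B5=S, B6=T
run #2 (r=10) runs B1->T, B3->E, B2->T, B5->S, B4->F, B6->F; records B1=T, B2=T, B3=E, B4=F, B5=S, B6=F
run #3 (r=38) runs B1->T, B3->E, B2->F, B5->E, B4->F, B6->F; records B1=T, B2=F, B3=E, B4=F, B5=E, B6=F
run #4 (r=39) runs B1->T, B3->E, B2->F, B5->E, B4->F, B6->F; records B1=T, B2=F, B3=E, B4=F, B5=E, B6=F
run #5 (r=36) runs B1->T, B3->E, B2->F, B5->E, B4->F, B6->F; records B1=T, B2=F, B3=E, B4=F, B5=E, B6=F
run #6 (r=23) runs B1->T, B3->E, B2->T, B5->E, B4->F, B6->F; records B1=T, B2=T, B3=E, B4=F, B5=E, B6=F
run #7 (r=35) runs B1->T, B3->E, B2->F, B5->E, B4->F, B6->F; records B1=T, B2=F, B3=E, B4=F, B5=E, B6=F
run #8 (r=43) runs B1->T, B3->E, B2->F, B5->E, B4->F, B6->F; records B1=T, B2=F, B3=E, B4=F, B5=E, B6=F
run #9 (r=17) runs B1->T, B3->E, B2->T, B5->E, B4->F, B6->T; records B1=T, B2=T, B3=E, B4=F, B5=E, B6=T
run #10 (r=11) runs B1->T, B3->E, B2->T, B5->E, B4->F, B6->F; records B1=T, B2=T, B3=E, B4=F, B5=E, B6=F
pool-wide coverage (10 outcomes): B1=T, B1=F, B2=T, B2=F, B3=E, B4=F, B5=S, B5=E, B6=T, B6=F
no size-1 subset reaches all 10 outcomes (best union: 6/10)
at size 2, {1, 3} reaches all 10 outcomes; every lexicographically earlier size-2 subset fails

Answer: 1, 3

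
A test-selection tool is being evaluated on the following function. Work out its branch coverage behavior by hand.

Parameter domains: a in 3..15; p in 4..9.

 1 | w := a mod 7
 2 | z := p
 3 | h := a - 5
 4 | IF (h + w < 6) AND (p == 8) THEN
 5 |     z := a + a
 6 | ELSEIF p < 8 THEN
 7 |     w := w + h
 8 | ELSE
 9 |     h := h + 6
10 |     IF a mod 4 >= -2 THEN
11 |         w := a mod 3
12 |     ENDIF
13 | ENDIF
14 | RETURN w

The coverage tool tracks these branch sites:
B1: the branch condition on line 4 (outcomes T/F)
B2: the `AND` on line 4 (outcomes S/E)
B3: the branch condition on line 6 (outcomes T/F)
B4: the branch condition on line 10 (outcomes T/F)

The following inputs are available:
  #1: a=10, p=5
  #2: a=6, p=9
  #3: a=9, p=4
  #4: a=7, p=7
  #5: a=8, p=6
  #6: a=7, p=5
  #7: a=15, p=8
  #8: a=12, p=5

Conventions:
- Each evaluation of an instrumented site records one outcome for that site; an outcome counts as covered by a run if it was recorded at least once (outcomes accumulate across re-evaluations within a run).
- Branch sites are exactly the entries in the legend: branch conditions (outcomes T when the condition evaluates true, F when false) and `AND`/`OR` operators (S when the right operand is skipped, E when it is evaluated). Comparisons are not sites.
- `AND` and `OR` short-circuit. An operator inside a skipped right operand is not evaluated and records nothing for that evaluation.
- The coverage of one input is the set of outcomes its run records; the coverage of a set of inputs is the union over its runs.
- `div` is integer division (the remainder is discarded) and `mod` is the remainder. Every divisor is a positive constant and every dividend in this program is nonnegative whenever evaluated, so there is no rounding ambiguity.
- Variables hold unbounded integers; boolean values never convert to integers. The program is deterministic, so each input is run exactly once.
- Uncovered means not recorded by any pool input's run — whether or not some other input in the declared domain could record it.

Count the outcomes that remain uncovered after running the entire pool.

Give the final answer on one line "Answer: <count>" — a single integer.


test 1 (a=10, p=5) fires B2->S, B1->F, B3->T; hits B1=F, B2=S, B3=T
test 2 (a=6, p=9) fires B2->S, B1->F, B3->F, B4->T; hits B1=F, B2=S, B3=F, B4=T
test 3 (a=9, p=4) fires B2->S, B1->F, B3->T; hits B1=F, B2=S, B3=T
test 4 (a=7, p=7) fires B2->E, B1->F, B3->T; hits B1=F, B2=E, B3=T
test 5 (a=8, p=6) fires B2->E, B1->F, B3->T; hits B1=F, B2=E, B3=T
test 6 (a=7, p=5) fires B2->E, B1->F, B3->T; hits B1=F, B2=E, B3=T
test 7 (a=15, p=8) fires B2->S, B1->F, B3->F, B4->T; hits B1=F, B2=S, B3=F, B4=T
test 8 (a=12, p=5) fires B2->S, B1->F, B3->T; hits B1=F, B2=S, B3=T
union over the pool: B1=F, B2=S, B2=E, B3=T, B3=F, B4=T
uncovered (2 of 8): B1=T, B4=F
Answer: 2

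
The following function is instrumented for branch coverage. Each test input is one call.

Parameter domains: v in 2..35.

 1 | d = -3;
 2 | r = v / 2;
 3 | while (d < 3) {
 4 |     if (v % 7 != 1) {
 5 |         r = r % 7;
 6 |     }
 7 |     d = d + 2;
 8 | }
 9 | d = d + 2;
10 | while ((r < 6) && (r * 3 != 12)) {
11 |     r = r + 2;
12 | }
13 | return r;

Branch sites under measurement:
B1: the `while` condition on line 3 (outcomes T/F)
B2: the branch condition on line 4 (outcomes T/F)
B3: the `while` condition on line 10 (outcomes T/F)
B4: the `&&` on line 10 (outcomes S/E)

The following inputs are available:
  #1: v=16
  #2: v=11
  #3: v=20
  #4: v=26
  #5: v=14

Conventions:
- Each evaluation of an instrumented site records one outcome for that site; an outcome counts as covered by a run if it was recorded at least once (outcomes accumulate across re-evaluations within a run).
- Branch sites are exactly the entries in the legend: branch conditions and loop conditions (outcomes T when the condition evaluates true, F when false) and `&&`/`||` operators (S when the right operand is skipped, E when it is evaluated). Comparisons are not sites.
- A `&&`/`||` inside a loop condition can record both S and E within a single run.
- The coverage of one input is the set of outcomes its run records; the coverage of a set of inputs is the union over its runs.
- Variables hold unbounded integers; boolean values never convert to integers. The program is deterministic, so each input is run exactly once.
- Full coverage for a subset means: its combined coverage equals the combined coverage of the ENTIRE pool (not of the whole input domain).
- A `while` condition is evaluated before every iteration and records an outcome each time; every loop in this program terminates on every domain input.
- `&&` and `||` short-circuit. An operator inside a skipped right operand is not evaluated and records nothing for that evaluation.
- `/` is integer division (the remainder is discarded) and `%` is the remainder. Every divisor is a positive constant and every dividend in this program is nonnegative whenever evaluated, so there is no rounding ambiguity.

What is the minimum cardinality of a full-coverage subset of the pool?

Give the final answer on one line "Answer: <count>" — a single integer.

run #1 (v=16) records B1=T, B1=F, B2=T, B3=T, B3=F, B4=S, B4=E
run #2 (v=11) records B1=T, B1=F, B2=T, B3=T, B3=F, B4=S, B4=E
run #3 (v=20) records B1=T, B1=F, B2=T, B3=T, B3=F, B4=S, B4=E
run #4 (v=26) records B1=T, B1=F, B2=T, B3=F, B4=S
run #5 (v=14) records B1=T, B1=F, B2=T, B3=T, B3=F, B4=E
the full pool covers 7 outcomes: B1=T, B1=F, B2=T, B3=T, B3=F, B4=S, B4=E
size 1: inputs {1} cover all 7 outcomes, and no lexicographically smaller subset of this size does

Answer: 1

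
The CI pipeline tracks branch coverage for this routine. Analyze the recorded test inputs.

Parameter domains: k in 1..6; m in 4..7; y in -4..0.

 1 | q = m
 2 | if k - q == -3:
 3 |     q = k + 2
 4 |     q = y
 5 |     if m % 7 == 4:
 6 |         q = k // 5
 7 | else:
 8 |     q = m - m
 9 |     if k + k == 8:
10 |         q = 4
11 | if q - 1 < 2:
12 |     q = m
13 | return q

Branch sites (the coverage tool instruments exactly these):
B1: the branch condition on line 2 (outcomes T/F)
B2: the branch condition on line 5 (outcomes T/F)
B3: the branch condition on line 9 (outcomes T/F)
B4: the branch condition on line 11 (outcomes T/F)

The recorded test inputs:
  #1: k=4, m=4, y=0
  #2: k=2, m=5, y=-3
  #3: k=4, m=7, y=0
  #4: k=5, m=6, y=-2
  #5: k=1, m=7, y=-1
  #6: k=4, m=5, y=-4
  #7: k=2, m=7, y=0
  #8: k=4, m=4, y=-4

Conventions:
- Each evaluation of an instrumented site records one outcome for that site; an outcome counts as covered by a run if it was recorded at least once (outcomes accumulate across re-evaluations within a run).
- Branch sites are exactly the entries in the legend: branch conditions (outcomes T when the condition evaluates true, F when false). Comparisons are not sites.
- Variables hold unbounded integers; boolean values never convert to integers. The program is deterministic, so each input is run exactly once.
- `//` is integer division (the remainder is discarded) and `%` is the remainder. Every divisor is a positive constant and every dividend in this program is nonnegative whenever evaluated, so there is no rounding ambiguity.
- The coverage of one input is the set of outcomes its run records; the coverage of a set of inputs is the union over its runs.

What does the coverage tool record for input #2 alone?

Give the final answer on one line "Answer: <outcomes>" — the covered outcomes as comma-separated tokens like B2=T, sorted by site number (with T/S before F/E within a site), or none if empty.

Running input #2 (k=2, m=5, y=-3), event by event:
  B1->T, B2->F, B4->T
deduplicating events, the covered set is: B1=T, B2=F, B4=T

Answer: B1=T, B2=F, B4=T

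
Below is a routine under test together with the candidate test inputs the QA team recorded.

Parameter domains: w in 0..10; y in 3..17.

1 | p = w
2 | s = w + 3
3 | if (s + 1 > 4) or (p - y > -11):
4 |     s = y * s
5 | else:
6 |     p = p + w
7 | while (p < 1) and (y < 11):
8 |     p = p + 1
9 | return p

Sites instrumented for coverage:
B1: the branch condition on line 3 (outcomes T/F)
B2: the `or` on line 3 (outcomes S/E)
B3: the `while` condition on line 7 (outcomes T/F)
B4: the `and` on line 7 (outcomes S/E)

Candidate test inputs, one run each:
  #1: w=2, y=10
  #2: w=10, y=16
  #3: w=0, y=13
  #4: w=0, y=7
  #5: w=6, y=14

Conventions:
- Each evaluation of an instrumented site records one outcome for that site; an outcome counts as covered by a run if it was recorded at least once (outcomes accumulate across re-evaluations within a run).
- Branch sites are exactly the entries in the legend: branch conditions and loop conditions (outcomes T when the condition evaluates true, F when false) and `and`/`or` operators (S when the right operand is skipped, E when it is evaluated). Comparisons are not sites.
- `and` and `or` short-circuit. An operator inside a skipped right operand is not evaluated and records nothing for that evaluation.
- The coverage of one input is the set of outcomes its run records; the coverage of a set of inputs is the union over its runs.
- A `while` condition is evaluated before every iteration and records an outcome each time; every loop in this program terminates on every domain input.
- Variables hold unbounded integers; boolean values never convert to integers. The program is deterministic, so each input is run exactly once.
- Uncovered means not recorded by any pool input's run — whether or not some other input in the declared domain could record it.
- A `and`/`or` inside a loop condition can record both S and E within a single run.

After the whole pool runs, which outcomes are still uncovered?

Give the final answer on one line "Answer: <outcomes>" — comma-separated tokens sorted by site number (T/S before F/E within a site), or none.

input #1 (w=2, y=10): events B2->S, B1->T, B4->S, B3->F; covers B1=T, B2=S, B3=F, B4=S
input #2 (w=10, y=16): events B2->S, B1->T, B4->S, B3->F; covers B1=T, B2=S, B3=F, B4=S
input #3 (w=0, y=13): events B2->E, B1->F, B4->E, B3->F; covers B1=F, B2=E, B3=F, B4=E
input #4 (w=0, y=7): events B2->E, B1->T, B4->E, B3->T, B4->S, B3->F; covers B1=T, B2=E, B3=T, B3=F, B4=S, B4=E
input #5 (w=6, y=14): events B2->S, B1->T, B4->S, B3->F; covers B1=T, B2=S, B3=F, B4=S
union over the pool: B1=T, B1=F, B2=S, B2=E, B3=T, B3=F, B4=S, B4=E
uncovered (0 of 8): none

Answer: none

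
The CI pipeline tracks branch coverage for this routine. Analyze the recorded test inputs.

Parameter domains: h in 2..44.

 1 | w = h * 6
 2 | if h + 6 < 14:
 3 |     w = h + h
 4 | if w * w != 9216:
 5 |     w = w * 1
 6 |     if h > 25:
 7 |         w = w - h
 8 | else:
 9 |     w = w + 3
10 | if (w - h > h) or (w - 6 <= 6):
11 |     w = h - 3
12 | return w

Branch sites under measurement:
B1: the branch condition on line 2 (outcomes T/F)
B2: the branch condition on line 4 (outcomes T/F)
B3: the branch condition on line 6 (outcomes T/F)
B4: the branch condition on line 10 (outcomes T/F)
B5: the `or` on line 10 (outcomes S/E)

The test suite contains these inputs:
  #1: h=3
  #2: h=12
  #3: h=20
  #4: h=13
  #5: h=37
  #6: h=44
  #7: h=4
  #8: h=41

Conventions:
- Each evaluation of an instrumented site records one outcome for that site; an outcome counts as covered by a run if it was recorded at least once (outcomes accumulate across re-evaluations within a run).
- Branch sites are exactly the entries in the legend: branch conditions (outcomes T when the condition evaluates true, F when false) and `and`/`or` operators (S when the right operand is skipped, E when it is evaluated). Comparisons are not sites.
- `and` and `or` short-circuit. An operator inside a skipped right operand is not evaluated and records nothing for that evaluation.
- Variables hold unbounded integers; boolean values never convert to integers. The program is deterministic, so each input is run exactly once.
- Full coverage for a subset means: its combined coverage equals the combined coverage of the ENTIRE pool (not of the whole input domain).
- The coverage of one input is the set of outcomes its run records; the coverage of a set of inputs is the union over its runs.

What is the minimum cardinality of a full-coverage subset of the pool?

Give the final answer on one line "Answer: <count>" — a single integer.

#1 (h=3) -> B1->T, B2->T, B3->F, B5->E, B4->T; covered: B1=T, B2=T, B3=F, B4=T, B5=E
#2 (h=12) -> B1->F, B2->T, B3->F, B5->S, B4->T; covered: B1=F, B2=T, B3=F, B4=T, B5=S
#3 (h=20) -> B1->F, B2->T, B3->F, B5->S, B4->T; covered: B1=F, B2=T, B3=F, B4=T, B5=S
#4 (h=13) -> B1->F, B2->T, B3->F, B5->S, B4->T; covered: B1=F, B2=T, B3=F, B4=T, B5=S
#5 (h=37) -> B1->F, B2->T, B3->T, B5->S, B4->T; covered: B1=F, B2=T, B3=T, B4=T, B5=S
#6 (h=44) -> B1->F, B2->T, B3->T, B5->S, B4->T; covered: B1=F, B2=T, B3=T, B4=T, B5=S
#7 (h=4) -> B1->T, B2->T, B3->F, B5->E, B4->T; covered: B1=T, B2=T, B3=F, B4=T, B5=E
#8 (h=41) -> B1->F, B2->T, B3->T, B5->S, B4->T; covered: B1=F, B2=T, B3=T, B4=T, B5=S
together the pool reaches 8 outcomes: B1=T, B1=F, B2=T, B3=T, B3=F, B4=T, B5=S, B5=E
every size-1 subset falls short of the 8 outcomes (best: 5/8)
at size 2, {1, 5} reaches all 8 outcomes; every lexicographically earlier size-2 subset fails

Answer: 2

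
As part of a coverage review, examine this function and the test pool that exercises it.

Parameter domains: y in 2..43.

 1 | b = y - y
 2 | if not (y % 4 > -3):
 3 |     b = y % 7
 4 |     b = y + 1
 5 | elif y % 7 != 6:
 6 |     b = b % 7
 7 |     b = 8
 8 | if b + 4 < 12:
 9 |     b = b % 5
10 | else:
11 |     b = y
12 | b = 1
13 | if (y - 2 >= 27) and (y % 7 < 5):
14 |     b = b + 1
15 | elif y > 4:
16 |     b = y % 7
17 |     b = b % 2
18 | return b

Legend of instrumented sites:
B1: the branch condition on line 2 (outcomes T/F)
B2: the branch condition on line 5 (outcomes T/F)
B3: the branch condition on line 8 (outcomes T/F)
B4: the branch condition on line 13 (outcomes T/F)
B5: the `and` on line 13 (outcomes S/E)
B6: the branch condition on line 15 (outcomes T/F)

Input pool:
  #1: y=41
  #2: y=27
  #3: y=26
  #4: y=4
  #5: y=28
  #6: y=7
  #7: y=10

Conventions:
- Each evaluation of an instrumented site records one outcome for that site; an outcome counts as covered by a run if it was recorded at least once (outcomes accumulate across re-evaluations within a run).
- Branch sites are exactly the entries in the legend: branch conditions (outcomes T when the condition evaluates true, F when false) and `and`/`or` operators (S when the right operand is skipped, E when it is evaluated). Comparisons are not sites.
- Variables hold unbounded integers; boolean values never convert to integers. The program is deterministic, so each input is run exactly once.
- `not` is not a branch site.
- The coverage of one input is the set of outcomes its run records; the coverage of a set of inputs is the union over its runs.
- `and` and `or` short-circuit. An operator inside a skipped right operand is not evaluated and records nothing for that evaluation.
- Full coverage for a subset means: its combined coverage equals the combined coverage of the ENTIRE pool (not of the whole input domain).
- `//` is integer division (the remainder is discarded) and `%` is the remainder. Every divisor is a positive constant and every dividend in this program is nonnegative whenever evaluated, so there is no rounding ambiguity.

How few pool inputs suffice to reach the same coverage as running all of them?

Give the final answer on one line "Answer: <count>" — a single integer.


run #1 (y=41) runs B1->F, B2->F, B3->T, B5->E, B4->F, B6->T; records B1=F, B2=F, B3=T, B4=F, B5=E, B6=T
run #2 (y=27) runs B1->F, B2->F, B3->T, B5->S, B4->F, B6->T; records B1=F, B2=F, B3=T, B4=F, B5=S, B6=T
run #3 (y=26) runs B1->F, B2->T, B3->F, B5->S, B4->F, B6->T; records B1=F, B2=T, B3=F, B4=F, B5=S, B6=T
run #4 (y=4) runs B1->F, B2->T, B3->F, B5->S, B4->F, B6->F; records B1=F, B2=T, B3=F, B4=F, B5=S, B6=F
run #5 (y=28) runs B1->F, B2->T, B3->F, B5->S, B4->F, B6->T; records B1=F, B2=T, B3=F, B4=F, B5=S, B6=T
run #6 (y=7) runs B1->F, B2->T, B3->F, B5->S, B4->F, B6->T; records B1=F, B2=T, B3=F, B4=F, B5=S, B6=T
run #7 (y=10) runs B1->F, B2->T, B3->F, B5->S, B4->F, B6->T; records B1=F, B2=T, B3=F, B4=F, B5=S, B6=T
pool-wide coverage (10 outcomes): B1=F, B2=T, B2=F, B3=T, B3=F, B4=F, B5=S, B5=E, B6=T, B6=F
no size-1 subset reaches all 10 outcomes (best union: 6/10)
the canonical winner is {1, 4}: size 2, full 10-outcome coverage, earliest index list among size-2 covers
Answer: 2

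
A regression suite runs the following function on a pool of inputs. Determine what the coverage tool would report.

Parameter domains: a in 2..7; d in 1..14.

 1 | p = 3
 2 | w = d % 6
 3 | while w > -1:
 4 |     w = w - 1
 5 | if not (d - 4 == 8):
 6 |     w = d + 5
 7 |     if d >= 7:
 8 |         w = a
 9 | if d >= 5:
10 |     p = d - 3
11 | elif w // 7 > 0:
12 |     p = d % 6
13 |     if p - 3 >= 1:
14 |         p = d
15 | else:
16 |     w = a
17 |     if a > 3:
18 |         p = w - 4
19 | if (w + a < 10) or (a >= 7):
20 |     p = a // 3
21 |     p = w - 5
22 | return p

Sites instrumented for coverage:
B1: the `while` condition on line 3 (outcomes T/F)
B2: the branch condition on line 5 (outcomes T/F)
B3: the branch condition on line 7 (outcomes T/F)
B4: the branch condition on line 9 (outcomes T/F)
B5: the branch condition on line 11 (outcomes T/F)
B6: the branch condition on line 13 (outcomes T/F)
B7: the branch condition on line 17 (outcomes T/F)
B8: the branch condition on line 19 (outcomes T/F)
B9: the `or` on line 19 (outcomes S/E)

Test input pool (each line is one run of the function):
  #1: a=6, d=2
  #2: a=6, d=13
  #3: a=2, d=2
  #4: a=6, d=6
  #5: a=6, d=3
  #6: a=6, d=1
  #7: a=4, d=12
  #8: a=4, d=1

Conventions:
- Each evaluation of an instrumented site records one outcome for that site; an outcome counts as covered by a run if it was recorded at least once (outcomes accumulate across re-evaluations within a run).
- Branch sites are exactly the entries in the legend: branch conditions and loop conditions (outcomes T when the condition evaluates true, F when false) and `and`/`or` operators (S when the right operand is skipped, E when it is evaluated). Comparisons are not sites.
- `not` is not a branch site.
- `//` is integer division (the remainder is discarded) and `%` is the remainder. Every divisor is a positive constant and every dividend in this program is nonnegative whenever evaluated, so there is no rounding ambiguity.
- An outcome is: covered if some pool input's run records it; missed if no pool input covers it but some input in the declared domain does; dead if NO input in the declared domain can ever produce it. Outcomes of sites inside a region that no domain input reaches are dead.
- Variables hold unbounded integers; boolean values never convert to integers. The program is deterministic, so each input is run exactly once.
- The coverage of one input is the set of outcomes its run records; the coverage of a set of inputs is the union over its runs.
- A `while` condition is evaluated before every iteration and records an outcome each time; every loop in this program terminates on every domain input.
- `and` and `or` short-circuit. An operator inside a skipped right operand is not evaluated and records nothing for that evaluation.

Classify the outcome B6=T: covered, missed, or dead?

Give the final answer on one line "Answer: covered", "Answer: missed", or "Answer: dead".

no pool input records B6=T
but domain input (a=2, d=4) does record it -> reachable, so missed

Answer: missed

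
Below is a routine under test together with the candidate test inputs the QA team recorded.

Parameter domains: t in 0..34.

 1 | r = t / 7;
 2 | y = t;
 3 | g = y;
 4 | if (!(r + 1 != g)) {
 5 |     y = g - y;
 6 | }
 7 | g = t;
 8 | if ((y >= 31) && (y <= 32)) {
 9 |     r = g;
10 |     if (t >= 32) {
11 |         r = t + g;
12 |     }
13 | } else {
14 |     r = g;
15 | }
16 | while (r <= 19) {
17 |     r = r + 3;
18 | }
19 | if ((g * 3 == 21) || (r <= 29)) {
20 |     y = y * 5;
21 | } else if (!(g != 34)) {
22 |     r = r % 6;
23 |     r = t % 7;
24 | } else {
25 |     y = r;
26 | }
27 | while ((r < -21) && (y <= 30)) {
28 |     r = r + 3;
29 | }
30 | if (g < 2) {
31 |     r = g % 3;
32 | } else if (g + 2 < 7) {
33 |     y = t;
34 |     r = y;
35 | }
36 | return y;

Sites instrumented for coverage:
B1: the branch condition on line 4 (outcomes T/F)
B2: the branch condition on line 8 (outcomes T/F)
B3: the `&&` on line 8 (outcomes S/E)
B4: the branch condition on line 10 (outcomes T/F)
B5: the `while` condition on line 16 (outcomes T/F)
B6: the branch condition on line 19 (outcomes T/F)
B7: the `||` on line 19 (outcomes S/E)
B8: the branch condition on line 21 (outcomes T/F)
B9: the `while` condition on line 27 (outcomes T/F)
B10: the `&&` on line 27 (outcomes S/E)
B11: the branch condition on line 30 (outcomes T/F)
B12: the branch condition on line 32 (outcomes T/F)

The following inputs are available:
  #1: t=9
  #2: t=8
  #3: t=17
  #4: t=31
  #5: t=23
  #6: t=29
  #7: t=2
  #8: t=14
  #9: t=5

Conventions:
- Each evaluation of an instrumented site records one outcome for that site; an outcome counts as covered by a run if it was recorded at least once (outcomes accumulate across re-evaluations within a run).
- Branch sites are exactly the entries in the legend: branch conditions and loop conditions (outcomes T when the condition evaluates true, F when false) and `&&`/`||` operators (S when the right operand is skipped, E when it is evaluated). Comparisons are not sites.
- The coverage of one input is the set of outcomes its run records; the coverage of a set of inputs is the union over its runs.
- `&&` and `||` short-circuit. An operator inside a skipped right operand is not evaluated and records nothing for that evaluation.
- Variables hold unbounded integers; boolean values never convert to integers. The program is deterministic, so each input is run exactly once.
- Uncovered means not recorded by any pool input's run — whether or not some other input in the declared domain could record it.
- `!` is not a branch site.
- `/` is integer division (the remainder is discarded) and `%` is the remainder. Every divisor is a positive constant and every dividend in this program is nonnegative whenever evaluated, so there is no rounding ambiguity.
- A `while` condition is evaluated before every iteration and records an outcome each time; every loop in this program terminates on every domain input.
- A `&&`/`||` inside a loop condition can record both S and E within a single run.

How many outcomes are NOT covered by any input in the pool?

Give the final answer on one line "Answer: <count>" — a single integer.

test 1 (t=9) fires B1->F, B3->S, B2->F, B5->T, B5->T, B5->T, B5->T, B5->F, B7->E, B6->T, B10->S, B9->F, B11->F, B12->F; hits B1=F, B2=F, B3=S, B5=T, B5=F, B6=T, B7=E, B9=F, B10=S, B11=F, B12=F
test 2 (t=8) fires B1->F, B3->S, B2->F, B5->T, B5->T, B5->T, B5->T, B5->F, B7->E, B6->T, B10->S, B9->F, B11->F, B12->F; hits B1=F, B2=F, B3=S, B5=T, B5=F, B6=T, B7=E, B9=F, B10=S, B11=F, B12=F
test 3 (t=17) fires B1->F, B3->S, B2->F, B5->T, B5->F, B7->E, B6->T, B10->S, B9->F, B11->F, B12->F; hits B1=F, B2=F, B3=S, B5=T, B5=F, B6=T, B7=E, B9=F, B10=S, B11=F, B12=F
test 4 (t=31) fires B1->F, B3->E, B2->T, B4->F, B5->F, B7->E, B6->F, B8->F, B10->S, B9->F, B11->F, B12->F; hits B1=F, B2=T, B3=E, B4=F, B5=F, B6=F, B7=E, B8=F, B9=F, B10=S, B11=F, B12=F
test 5 (t=23) fires B1->F, B3->S, B2->F, B5->F, B7->E, B6->T, B10->S, B9->F, B11->F, B12->F; hits B1=F, B2=F, B3=S, B5=F, B6=T, B7=E, B9=F, B10=S, B11=F, B12=F
test 6 (t=29) fires B1->F, B3->S, B2->F, B5->F, B7->E, B6->T, B10->S, B9->F, B11->F, B12->F; hits B1=F, B2=F, B3=S, B5=F, B6=T, B7=E, B9=F, B10=S, B11=F, B12=F
test 7 (t=2) fires B1->F, B3->S, B2->F, B5->T, B5->T, B5->T, B5->T, B5->T, B5->T, B5->F, B7->E, B6->T, B10->S, B9->F, ...; hits B1=F, B2=F, B3=S, B5=T, B5=F, B6=T, B7=E, B9=F, B10=S, B11=F, B12=T
test 8 (t=14) fires B1->F, B3->S, B2->F, B5->T, B5->T, B5->F, B7->E, B6->T, B10->S, B9->F, B11->F, B12->F; hits B1=F, B2=F, B3=S, B5=T, B5=F, B6=T, B7=E, B9=F, B10=S, B11=F, B12=F
test 9 (t=5) fires B1->F, B3->S, B2->F, B5->T, B5->T, B5->T, B5->T, B5->T, B5->F, B7->E, B6->T, B10->S, B9->F, B11->F, ...; hits B1=F, B2=F, B3=S, B5=T, B5=F, B6=T, B7=E, B9=F, B10=S, B11=F, B12=F
union over the pool: B1=F, B2=T, B2=F, B3=S, B3=E, B4=F, B5=T, B5=F, B6=T, B6=F, B7=E, B8=F, B9=F, B10=S, B11=F, B12=T, B12=F
uncovered (7 of 24): B1=T, B4=T, B7=S, B8=T, B9=T, B10=E, B11=T

Answer: 7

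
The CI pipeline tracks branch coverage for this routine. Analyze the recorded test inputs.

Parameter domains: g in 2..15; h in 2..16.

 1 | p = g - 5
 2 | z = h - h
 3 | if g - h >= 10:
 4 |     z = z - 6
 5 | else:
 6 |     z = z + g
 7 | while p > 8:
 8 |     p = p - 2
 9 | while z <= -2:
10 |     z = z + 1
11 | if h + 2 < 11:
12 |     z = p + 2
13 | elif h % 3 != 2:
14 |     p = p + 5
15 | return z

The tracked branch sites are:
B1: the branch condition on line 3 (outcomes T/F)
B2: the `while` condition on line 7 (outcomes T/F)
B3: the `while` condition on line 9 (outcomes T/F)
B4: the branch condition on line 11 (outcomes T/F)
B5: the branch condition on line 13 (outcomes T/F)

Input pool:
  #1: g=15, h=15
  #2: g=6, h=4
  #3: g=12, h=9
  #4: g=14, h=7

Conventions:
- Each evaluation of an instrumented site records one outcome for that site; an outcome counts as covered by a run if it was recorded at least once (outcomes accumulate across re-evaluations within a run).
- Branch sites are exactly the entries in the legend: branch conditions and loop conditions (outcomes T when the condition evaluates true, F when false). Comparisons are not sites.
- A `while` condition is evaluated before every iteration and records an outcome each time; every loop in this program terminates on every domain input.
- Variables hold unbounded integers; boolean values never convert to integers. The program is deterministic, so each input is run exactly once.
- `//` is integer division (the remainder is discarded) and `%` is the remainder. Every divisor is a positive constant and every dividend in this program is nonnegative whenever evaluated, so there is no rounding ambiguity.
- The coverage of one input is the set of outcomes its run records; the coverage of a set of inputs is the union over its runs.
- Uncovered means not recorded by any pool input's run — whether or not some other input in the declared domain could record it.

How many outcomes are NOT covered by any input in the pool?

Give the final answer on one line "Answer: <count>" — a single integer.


test 1 (g=15, h=15) fires B1->F, B2->T, B2->F, B3->F, B4->F, B5->T; hits B1=F, B2=T, B2=F, B3=F, B4=F, B5=T
test 2 (g=6, h=4) fires B1->F, B2->F, B3->F, B4->T; hits B1=F, B2=F, B3=F, B4=T
test 3 (g=12, h=9) fires B1->F, B2->F, B3->F, B4->F, B5->T; hits B1=F, B2=F, B3=F, B4=F, B5=T
test 4 (g=14, h=7) fires B1->F, B2->T, B2->F, B3->F, B4->T; hits B1=F, B2=T, B2=F, B3=F, B4=T
union over the pool: B1=F, B2=T, B2=F, B3=F, B4=T, B4=F, B5=T
uncovered (3 of 10): B1=T, B3=T, B5=F
Answer: 3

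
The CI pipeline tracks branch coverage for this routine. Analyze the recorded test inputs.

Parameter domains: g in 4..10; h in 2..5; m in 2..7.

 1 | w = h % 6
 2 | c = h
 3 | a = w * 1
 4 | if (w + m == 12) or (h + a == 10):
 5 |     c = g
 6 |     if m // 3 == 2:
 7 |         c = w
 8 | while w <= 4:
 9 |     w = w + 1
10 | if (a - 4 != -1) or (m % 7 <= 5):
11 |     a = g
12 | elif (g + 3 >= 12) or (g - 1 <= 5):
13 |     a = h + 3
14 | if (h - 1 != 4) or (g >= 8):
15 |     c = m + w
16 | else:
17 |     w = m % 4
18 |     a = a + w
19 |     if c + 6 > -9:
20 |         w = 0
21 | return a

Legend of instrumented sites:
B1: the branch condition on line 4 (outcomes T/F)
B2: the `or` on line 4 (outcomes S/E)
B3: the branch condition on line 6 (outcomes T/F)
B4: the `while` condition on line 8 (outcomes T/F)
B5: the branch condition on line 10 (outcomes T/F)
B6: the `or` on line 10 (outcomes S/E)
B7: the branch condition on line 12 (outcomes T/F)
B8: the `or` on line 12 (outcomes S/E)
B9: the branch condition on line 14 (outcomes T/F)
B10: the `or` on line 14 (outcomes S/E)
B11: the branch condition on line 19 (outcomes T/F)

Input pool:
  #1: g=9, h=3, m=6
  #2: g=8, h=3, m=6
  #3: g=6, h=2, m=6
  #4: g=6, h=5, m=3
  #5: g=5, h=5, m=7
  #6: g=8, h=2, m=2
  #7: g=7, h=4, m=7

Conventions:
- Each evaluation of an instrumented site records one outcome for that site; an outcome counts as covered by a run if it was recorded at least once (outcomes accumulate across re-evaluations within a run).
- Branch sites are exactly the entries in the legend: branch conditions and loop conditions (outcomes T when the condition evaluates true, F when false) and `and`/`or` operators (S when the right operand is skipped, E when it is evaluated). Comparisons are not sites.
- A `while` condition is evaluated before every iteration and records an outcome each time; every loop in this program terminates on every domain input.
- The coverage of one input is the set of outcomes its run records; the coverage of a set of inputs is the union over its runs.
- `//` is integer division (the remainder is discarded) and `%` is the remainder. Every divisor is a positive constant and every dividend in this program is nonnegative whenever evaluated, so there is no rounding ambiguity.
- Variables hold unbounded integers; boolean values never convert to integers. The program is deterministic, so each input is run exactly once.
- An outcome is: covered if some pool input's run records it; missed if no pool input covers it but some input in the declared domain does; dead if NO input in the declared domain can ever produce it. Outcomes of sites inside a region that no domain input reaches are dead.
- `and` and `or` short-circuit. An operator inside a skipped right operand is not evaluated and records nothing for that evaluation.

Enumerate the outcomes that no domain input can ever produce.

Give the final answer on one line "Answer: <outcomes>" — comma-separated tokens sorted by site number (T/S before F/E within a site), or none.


sweeping the full domain (168 inputs) for each outcome:
  B11=F: zero occurrences over every domain input -> dead
  reachable outcomes have witnesses, e.g. B1=T (e.g. g=4, h=5, m=2), B1=F (e.g. g=4, h=2, m=2), B2=S (e.g. g=4, h=5, m=7), B2=E (e.g. g=4, h=2, m=2)
Answer: B11=F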